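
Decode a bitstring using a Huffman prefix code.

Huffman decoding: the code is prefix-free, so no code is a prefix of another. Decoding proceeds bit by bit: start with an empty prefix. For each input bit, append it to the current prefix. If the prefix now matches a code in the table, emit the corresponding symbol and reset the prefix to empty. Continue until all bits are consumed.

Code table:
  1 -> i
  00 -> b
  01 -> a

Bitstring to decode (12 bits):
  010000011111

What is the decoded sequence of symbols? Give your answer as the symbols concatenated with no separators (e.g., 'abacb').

Bit 0: prefix='0' (no match yet)
Bit 1: prefix='01' -> emit 'a', reset
Bit 2: prefix='0' (no match yet)
Bit 3: prefix='00' -> emit 'b', reset
Bit 4: prefix='0' (no match yet)
Bit 5: prefix='00' -> emit 'b', reset
Bit 6: prefix='0' (no match yet)
Bit 7: prefix='01' -> emit 'a', reset
Bit 8: prefix='1' -> emit 'i', reset
Bit 9: prefix='1' -> emit 'i', reset
Bit 10: prefix='1' -> emit 'i', reset
Bit 11: prefix='1' -> emit 'i', reset

Answer: abbaiiii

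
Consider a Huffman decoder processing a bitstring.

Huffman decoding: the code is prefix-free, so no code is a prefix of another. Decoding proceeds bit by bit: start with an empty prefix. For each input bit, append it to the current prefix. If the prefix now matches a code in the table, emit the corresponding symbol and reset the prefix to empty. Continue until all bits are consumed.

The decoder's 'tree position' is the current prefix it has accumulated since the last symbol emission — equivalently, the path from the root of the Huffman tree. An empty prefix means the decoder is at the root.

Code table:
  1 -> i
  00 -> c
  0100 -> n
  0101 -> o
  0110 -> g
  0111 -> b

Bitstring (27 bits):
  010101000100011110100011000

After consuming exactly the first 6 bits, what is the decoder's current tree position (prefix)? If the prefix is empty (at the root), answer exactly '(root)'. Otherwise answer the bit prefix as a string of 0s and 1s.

Answer: 01

Derivation:
Bit 0: prefix='0' (no match yet)
Bit 1: prefix='01' (no match yet)
Bit 2: prefix='010' (no match yet)
Bit 3: prefix='0101' -> emit 'o', reset
Bit 4: prefix='0' (no match yet)
Bit 5: prefix='01' (no match yet)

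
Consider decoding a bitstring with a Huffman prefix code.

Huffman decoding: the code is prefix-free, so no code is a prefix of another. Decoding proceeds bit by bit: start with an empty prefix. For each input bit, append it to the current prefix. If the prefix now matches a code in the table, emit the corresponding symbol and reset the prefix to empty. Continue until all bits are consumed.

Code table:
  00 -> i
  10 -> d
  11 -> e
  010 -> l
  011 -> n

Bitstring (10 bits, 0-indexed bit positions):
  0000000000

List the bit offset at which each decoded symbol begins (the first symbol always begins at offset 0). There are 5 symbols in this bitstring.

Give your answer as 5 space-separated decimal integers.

Bit 0: prefix='0' (no match yet)
Bit 1: prefix='00' -> emit 'i', reset
Bit 2: prefix='0' (no match yet)
Bit 3: prefix='00' -> emit 'i', reset
Bit 4: prefix='0' (no match yet)
Bit 5: prefix='00' -> emit 'i', reset
Bit 6: prefix='0' (no match yet)
Bit 7: prefix='00' -> emit 'i', reset
Bit 8: prefix='0' (no match yet)
Bit 9: prefix='00' -> emit 'i', reset

Answer: 0 2 4 6 8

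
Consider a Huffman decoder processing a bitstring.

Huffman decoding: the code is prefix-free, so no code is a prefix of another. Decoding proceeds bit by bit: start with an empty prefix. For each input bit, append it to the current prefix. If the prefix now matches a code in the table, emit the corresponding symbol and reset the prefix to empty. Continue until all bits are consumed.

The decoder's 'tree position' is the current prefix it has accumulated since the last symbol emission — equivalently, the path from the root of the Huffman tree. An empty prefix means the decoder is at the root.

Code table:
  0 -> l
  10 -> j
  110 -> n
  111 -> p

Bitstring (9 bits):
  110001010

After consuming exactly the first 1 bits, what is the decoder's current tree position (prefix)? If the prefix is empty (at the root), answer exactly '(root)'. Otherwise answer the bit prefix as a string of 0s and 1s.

Answer: 1

Derivation:
Bit 0: prefix='1' (no match yet)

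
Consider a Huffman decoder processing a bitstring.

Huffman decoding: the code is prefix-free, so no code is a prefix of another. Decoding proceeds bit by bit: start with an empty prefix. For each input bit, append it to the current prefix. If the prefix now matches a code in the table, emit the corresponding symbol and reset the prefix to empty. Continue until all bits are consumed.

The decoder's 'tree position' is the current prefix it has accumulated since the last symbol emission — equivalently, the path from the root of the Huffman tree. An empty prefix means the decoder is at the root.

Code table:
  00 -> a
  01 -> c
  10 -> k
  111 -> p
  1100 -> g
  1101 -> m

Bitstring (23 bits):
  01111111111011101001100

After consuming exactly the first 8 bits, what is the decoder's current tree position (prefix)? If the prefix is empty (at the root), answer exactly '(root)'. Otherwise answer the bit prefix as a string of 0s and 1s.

Answer: (root)

Derivation:
Bit 0: prefix='0' (no match yet)
Bit 1: prefix='01' -> emit 'c', reset
Bit 2: prefix='1' (no match yet)
Bit 3: prefix='11' (no match yet)
Bit 4: prefix='111' -> emit 'p', reset
Bit 5: prefix='1' (no match yet)
Bit 6: prefix='11' (no match yet)
Bit 7: prefix='111' -> emit 'p', reset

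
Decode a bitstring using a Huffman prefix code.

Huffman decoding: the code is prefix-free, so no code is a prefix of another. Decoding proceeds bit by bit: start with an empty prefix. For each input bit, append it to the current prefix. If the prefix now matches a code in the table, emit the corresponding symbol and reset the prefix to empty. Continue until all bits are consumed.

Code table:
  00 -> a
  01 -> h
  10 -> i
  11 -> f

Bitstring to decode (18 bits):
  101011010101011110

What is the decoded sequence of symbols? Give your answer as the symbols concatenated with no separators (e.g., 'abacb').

Bit 0: prefix='1' (no match yet)
Bit 1: prefix='10' -> emit 'i', reset
Bit 2: prefix='1' (no match yet)
Bit 3: prefix='10' -> emit 'i', reset
Bit 4: prefix='1' (no match yet)
Bit 5: prefix='11' -> emit 'f', reset
Bit 6: prefix='0' (no match yet)
Bit 7: prefix='01' -> emit 'h', reset
Bit 8: prefix='0' (no match yet)
Bit 9: prefix='01' -> emit 'h', reset
Bit 10: prefix='0' (no match yet)
Bit 11: prefix='01' -> emit 'h', reset
Bit 12: prefix='0' (no match yet)
Bit 13: prefix='01' -> emit 'h', reset
Bit 14: prefix='1' (no match yet)
Bit 15: prefix='11' -> emit 'f', reset
Bit 16: prefix='1' (no match yet)
Bit 17: prefix='10' -> emit 'i', reset

Answer: iifhhhhfi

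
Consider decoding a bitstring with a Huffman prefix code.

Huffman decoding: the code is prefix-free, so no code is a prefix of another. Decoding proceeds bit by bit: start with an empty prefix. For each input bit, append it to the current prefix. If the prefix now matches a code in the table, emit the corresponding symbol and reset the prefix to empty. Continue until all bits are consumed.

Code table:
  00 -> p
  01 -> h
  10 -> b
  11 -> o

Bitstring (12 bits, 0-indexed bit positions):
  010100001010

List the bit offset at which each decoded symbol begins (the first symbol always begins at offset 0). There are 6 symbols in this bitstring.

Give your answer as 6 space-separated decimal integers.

Answer: 0 2 4 6 8 10

Derivation:
Bit 0: prefix='0' (no match yet)
Bit 1: prefix='01' -> emit 'h', reset
Bit 2: prefix='0' (no match yet)
Bit 3: prefix='01' -> emit 'h', reset
Bit 4: prefix='0' (no match yet)
Bit 5: prefix='00' -> emit 'p', reset
Bit 6: prefix='0' (no match yet)
Bit 7: prefix='00' -> emit 'p', reset
Bit 8: prefix='1' (no match yet)
Bit 9: prefix='10' -> emit 'b', reset
Bit 10: prefix='1' (no match yet)
Bit 11: prefix='10' -> emit 'b', reset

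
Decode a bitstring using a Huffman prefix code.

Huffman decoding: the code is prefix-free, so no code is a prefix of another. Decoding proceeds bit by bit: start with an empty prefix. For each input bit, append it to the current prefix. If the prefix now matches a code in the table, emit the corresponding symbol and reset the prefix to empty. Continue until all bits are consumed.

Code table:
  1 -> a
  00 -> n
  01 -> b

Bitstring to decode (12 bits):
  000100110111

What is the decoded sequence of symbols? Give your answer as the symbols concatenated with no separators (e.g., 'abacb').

Answer: nbnaabaa

Derivation:
Bit 0: prefix='0' (no match yet)
Bit 1: prefix='00' -> emit 'n', reset
Bit 2: prefix='0' (no match yet)
Bit 3: prefix='01' -> emit 'b', reset
Bit 4: prefix='0' (no match yet)
Bit 5: prefix='00' -> emit 'n', reset
Bit 6: prefix='1' -> emit 'a', reset
Bit 7: prefix='1' -> emit 'a', reset
Bit 8: prefix='0' (no match yet)
Bit 9: prefix='01' -> emit 'b', reset
Bit 10: prefix='1' -> emit 'a', reset
Bit 11: prefix='1' -> emit 'a', reset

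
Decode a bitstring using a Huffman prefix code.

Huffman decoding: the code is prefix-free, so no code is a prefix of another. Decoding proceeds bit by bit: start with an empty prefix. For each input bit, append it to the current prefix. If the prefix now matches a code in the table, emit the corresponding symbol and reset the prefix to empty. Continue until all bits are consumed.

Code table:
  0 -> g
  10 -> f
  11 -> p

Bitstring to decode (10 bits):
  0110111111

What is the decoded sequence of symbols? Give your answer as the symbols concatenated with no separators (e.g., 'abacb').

Bit 0: prefix='0' -> emit 'g', reset
Bit 1: prefix='1' (no match yet)
Bit 2: prefix='11' -> emit 'p', reset
Bit 3: prefix='0' -> emit 'g', reset
Bit 4: prefix='1' (no match yet)
Bit 5: prefix='11' -> emit 'p', reset
Bit 6: prefix='1' (no match yet)
Bit 7: prefix='11' -> emit 'p', reset
Bit 8: prefix='1' (no match yet)
Bit 9: prefix='11' -> emit 'p', reset

Answer: gpgppp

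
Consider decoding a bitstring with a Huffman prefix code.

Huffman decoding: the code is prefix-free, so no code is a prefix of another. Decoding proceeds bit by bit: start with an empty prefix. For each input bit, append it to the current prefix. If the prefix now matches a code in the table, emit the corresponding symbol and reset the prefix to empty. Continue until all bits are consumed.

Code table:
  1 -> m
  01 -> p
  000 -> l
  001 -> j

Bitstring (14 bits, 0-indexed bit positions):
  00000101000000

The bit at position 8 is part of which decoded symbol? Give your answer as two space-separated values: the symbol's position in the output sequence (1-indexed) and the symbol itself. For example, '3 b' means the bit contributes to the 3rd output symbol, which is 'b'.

Bit 0: prefix='0' (no match yet)
Bit 1: prefix='00' (no match yet)
Bit 2: prefix='000' -> emit 'l', reset
Bit 3: prefix='0' (no match yet)
Bit 4: prefix='00' (no match yet)
Bit 5: prefix='001' -> emit 'j', reset
Bit 6: prefix='0' (no match yet)
Bit 7: prefix='01' -> emit 'p', reset
Bit 8: prefix='0' (no match yet)
Bit 9: prefix='00' (no match yet)
Bit 10: prefix='000' -> emit 'l', reset
Bit 11: prefix='0' (no match yet)
Bit 12: prefix='00' (no match yet)

Answer: 4 l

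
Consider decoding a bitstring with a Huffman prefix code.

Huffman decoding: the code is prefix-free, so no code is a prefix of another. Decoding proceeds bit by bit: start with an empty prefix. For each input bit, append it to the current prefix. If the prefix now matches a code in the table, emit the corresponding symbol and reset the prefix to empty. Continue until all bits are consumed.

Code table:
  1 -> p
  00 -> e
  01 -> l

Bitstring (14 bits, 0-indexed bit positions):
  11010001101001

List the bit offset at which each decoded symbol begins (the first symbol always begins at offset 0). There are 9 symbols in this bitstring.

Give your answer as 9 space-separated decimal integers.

Bit 0: prefix='1' -> emit 'p', reset
Bit 1: prefix='1' -> emit 'p', reset
Bit 2: prefix='0' (no match yet)
Bit 3: prefix='01' -> emit 'l', reset
Bit 4: prefix='0' (no match yet)
Bit 5: prefix='00' -> emit 'e', reset
Bit 6: prefix='0' (no match yet)
Bit 7: prefix='01' -> emit 'l', reset
Bit 8: prefix='1' -> emit 'p', reset
Bit 9: prefix='0' (no match yet)
Bit 10: prefix='01' -> emit 'l', reset
Bit 11: prefix='0' (no match yet)
Bit 12: prefix='00' -> emit 'e', reset
Bit 13: prefix='1' -> emit 'p', reset

Answer: 0 1 2 4 6 8 9 11 13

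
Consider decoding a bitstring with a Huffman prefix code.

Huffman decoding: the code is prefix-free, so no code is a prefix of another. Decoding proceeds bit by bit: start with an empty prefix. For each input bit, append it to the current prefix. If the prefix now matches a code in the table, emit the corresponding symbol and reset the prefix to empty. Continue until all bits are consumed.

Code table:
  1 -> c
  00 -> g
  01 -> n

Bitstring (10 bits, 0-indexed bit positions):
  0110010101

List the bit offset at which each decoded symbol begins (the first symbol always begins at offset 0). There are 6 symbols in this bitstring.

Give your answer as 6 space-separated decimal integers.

Bit 0: prefix='0' (no match yet)
Bit 1: prefix='01' -> emit 'n', reset
Bit 2: prefix='1' -> emit 'c', reset
Bit 3: prefix='0' (no match yet)
Bit 4: prefix='00' -> emit 'g', reset
Bit 5: prefix='1' -> emit 'c', reset
Bit 6: prefix='0' (no match yet)
Bit 7: prefix='01' -> emit 'n', reset
Bit 8: prefix='0' (no match yet)
Bit 9: prefix='01' -> emit 'n', reset

Answer: 0 2 3 5 6 8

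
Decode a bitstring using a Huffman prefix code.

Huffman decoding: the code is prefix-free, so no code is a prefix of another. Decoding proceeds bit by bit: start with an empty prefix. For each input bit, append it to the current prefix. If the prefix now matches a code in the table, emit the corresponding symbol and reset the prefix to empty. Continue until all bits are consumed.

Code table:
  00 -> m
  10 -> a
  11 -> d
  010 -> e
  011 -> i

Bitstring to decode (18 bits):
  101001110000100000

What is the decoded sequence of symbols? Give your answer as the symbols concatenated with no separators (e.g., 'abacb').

Answer: aaiamemm

Derivation:
Bit 0: prefix='1' (no match yet)
Bit 1: prefix='10' -> emit 'a', reset
Bit 2: prefix='1' (no match yet)
Bit 3: prefix='10' -> emit 'a', reset
Bit 4: prefix='0' (no match yet)
Bit 5: prefix='01' (no match yet)
Bit 6: prefix='011' -> emit 'i', reset
Bit 7: prefix='1' (no match yet)
Bit 8: prefix='10' -> emit 'a', reset
Bit 9: prefix='0' (no match yet)
Bit 10: prefix='00' -> emit 'm', reset
Bit 11: prefix='0' (no match yet)
Bit 12: prefix='01' (no match yet)
Bit 13: prefix='010' -> emit 'e', reset
Bit 14: prefix='0' (no match yet)
Bit 15: prefix='00' -> emit 'm', reset
Bit 16: prefix='0' (no match yet)
Bit 17: prefix='00' -> emit 'm', reset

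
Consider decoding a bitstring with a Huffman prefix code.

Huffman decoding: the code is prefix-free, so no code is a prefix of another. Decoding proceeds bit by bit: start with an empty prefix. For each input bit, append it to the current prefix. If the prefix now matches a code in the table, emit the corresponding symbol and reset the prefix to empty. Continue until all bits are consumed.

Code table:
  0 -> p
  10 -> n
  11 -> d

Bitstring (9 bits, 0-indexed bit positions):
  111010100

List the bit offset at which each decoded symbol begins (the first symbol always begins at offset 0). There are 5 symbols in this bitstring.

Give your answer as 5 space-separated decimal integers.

Answer: 0 2 4 6 8

Derivation:
Bit 0: prefix='1' (no match yet)
Bit 1: prefix='11' -> emit 'd', reset
Bit 2: prefix='1' (no match yet)
Bit 3: prefix='10' -> emit 'n', reset
Bit 4: prefix='1' (no match yet)
Bit 5: prefix='10' -> emit 'n', reset
Bit 6: prefix='1' (no match yet)
Bit 7: prefix='10' -> emit 'n', reset
Bit 8: prefix='0' -> emit 'p', reset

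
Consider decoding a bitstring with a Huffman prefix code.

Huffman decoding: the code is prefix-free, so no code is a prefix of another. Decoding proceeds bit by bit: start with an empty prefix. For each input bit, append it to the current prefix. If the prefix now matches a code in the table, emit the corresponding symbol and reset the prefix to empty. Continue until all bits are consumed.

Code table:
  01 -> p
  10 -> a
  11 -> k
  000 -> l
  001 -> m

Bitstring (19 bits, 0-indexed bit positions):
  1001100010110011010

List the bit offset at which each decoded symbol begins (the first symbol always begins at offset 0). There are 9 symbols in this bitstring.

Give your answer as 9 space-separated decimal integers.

Bit 0: prefix='1' (no match yet)
Bit 1: prefix='10' -> emit 'a', reset
Bit 2: prefix='0' (no match yet)
Bit 3: prefix='01' -> emit 'p', reset
Bit 4: prefix='1' (no match yet)
Bit 5: prefix='10' -> emit 'a', reset
Bit 6: prefix='0' (no match yet)
Bit 7: prefix='00' (no match yet)
Bit 8: prefix='001' -> emit 'm', reset
Bit 9: prefix='0' (no match yet)
Bit 10: prefix='01' -> emit 'p', reset
Bit 11: prefix='1' (no match yet)
Bit 12: prefix='10' -> emit 'a', reset
Bit 13: prefix='0' (no match yet)
Bit 14: prefix='01' -> emit 'p', reset
Bit 15: prefix='1' (no match yet)
Bit 16: prefix='10' -> emit 'a', reset
Bit 17: prefix='1' (no match yet)
Bit 18: prefix='10' -> emit 'a', reset

Answer: 0 2 4 6 9 11 13 15 17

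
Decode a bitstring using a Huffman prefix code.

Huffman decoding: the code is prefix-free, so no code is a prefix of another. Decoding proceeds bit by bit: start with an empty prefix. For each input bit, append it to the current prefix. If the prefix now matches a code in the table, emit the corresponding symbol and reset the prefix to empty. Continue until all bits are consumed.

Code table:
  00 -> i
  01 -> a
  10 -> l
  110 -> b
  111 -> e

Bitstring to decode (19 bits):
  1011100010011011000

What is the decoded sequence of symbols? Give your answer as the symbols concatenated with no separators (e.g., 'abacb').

Bit 0: prefix='1' (no match yet)
Bit 1: prefix='10' -> emit 'l', reset
Bit 2: prefix='1' (no match yet)
Bit 3: prefix='11' (no match yet)
Bit 4: prefix='111' -> emit 'e', reset
Bit 5: prefix='0' (no match yet)
Bit 6: prefix='00' -> emit 'i', reset
Bit 7: prefix='0' (no match yet)
Bit 8: prefix='01' -> emit 'a', reset
Bit 9: prefix='0' (no match yet)
Bit 10: prefix='00' -> emit 'i', reset
Bit 11: prefix='1' (no match yet)
Bit 12: prefix='11' (no match yet)
Bit 13: prefix='110' -> emit 'b', reset
Bit 14: prefix='1' (no match yet)
Bit 15: prefix='11' (no match yet)
Bit 16: prefix='110' -> emit 'b', reset
Bit 17: prefix='0' (no match yet)
Bit 18: prefix='00' -> emit 'i', reset

Answer: leiaibbi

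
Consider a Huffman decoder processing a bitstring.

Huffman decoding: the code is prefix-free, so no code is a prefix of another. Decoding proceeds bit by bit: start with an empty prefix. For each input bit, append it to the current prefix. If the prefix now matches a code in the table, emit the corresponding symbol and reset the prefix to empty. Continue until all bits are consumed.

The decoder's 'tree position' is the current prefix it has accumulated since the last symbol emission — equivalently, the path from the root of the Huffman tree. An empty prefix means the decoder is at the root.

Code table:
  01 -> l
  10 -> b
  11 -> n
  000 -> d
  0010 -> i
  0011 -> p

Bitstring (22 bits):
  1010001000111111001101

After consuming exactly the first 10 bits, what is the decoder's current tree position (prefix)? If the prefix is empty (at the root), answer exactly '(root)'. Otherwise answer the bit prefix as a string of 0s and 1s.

Bit 0: prefix='1' (no match yet)
Bit 1: prefix='10' -> emit 'b', reset
Bit 2: prefix='1' (no match yet)
Bit 3: prefix='10' -> emit 'b', reset
Bit 4: prefix='0' (no match yet)
Bit 5: prefix='00' (no match yet)
Bit 6: prefix='001' (no match yet)
Bit 7: prefix='0010' -> emit 'i', reset
Bit 8: prefix='0' (no match yet)
Bit 9: prefix='00' (no match yet)

Answer: 00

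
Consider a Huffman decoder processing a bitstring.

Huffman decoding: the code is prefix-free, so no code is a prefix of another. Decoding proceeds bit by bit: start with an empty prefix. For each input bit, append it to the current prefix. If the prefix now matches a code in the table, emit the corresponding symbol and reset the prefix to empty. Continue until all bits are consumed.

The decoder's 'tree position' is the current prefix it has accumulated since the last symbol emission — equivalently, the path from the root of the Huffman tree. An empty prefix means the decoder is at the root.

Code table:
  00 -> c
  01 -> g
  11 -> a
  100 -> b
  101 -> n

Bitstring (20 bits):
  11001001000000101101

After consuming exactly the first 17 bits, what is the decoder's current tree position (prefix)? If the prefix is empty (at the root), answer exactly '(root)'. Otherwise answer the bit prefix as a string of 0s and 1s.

Bit 0: prefix='1' (no match yet)
Bit 1: prefix='11' -> emit 'a', reset
Bit 2: prefix='0' (no match yet)
Bit 3: prefix='00' -> emit 'c', reset
Bit 4: prefix='1' (no match yet)
Bit 5: prefix='10' (no match yet)
Bit 6: prefix='100' -> emit 'b', reset
Bit 7: prefix='1' (no match yet)
Bit 8: prefix='10' (no match yet)
Bit 9: prefix='100' -> emit 'b', reset
Bit 10: prefix='0' (no match yet)
Bit 11: prefix='00' -> emit 'c', reset
Bit 12: prefix='0' (no match yet)
Bit 13: prefix='00' -> emit 'c', reset
Bit 14: prefix='1' (no match yet)
Bit 15: prefix='10' (no match yet)
Bit 16: prefix='101' -> emit 'n', reset

Answer: (root)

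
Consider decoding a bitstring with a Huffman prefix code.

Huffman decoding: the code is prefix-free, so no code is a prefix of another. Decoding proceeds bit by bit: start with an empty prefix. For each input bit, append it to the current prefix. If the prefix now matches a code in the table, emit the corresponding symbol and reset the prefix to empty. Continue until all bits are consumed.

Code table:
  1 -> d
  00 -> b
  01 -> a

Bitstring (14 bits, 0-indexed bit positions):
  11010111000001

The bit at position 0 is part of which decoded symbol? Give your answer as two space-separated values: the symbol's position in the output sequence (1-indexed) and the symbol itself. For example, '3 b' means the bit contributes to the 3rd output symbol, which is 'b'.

Answer: 1 d

Derivation:
Bit 0: prefix='1' -> emit 'd', reset
Bit 1: prefix='1' -> emit 'd', reset
Bit 2: prefix='0' (no match yet)
Bit 3: prefix='01' -> emit 'a', reset
Bit 4: prefix='0' (no match yet)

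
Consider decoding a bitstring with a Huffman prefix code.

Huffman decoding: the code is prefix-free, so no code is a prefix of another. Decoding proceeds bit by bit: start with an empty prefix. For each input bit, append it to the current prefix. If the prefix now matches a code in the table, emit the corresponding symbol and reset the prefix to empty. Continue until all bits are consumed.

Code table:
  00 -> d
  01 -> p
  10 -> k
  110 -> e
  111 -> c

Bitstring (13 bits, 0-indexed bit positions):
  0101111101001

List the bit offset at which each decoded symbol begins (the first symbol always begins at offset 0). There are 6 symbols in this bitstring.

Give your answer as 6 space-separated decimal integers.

Answer: 0 2 4 7 9 11

Derivation:
Bit 0: prefix='0' (no match yet)
Bit 1: prefix='01' -> emit 'p', reset
Bit 2: prefix='0' (no match yet)
Bit 3: prefix='01' -> emit 'p', reset
Bit 4: prefix='1' (no match yet)
Bit 5: prefix='11' (no match yet)
Bit 6: prefix='111' -> emit 'c', reset
Bit 7: prefix='1' (no match yet)
Bit 8: prefix='10' -> emit 'k', reset
Bit 9: prefix='1' (no match yet)
Bit 10: prefix='10' -> emit 'k', reset
Bit 11: prefix='0' (no match yet)
Bit 12: prefix='01' -> emit 'p', reset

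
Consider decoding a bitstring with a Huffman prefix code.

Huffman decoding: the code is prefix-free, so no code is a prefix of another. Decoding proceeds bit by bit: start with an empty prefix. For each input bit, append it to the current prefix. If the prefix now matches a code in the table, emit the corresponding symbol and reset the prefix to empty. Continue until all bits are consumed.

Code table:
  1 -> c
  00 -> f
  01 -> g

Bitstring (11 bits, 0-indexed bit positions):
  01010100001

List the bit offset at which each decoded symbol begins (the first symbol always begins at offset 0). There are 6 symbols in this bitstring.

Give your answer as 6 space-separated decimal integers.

Bit 0: prefix='0' (no match yet)
Bit 1: prefix='01' -> emit 'g', reset
Bit 2: prefix='0' (no match yet)
Bit 3: prefix='01' -> emit 'g', reset
Bit 4: prefix='0' (no match yet)
Bit 5: prefix='01' -> emit 'g', reset
Bit 6: prefix='0' (no match yet)
Bit 7: prefix='00' -> emit 'f', reset
Bit 8: prefix='0' (no match yet)
Bit 9: prefix='00' -> emit 'f', reset
Bit 10: prefix='1' -> emit 'c', reset

Answer: 0 2 4 6 8 10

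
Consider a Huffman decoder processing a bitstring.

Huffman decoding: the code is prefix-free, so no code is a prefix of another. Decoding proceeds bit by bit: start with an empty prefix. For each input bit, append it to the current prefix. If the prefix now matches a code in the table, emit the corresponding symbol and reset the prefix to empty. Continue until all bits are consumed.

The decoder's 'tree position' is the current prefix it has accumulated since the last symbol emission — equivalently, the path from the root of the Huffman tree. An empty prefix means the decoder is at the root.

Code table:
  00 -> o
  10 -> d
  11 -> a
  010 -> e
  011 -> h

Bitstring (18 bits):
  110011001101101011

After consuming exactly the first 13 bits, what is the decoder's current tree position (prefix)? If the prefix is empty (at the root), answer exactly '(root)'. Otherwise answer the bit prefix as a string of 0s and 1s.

Bit 0: prefix='1' (no match yet)
Bit 1: prefix='11' -> emit 'a', reset
Bit 2: prefix='0' (no match yet)
Bit 3: prefix='00' -> emit 'o', reset
Bit 4: prefix='1' (no match yet)
Bit 5: prefix='11' -> emit 'a', reset
Bit 6: prefix='0' (no match yet)
Bit 7: prefix='00' -> emit 'o', reset
Bit 8: prefix='1' (no match yet)
Bit 9: prefix='11' -> emit 'a', reset
Bit 10: prefix='0' (no match yet)
Bit 11: prefix='01' (no match yet)
Bit 12: prefix='011' -> emit 'h', reset

Answer: (root)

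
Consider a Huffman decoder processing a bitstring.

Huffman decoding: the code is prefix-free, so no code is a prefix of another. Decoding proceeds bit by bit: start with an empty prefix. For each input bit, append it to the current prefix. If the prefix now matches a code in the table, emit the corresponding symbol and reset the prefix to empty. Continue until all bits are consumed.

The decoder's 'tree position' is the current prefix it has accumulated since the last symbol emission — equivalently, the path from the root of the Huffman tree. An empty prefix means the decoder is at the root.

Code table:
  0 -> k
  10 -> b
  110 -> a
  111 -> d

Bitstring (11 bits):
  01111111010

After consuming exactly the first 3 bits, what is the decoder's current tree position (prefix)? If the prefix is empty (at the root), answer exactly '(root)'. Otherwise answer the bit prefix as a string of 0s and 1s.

Bit 0: prefix='0' -> emit 'k', reset
Bit 1: prefix='1' (no match yet)
Bit 2: prefix='11' (no match yet)

Answer: 11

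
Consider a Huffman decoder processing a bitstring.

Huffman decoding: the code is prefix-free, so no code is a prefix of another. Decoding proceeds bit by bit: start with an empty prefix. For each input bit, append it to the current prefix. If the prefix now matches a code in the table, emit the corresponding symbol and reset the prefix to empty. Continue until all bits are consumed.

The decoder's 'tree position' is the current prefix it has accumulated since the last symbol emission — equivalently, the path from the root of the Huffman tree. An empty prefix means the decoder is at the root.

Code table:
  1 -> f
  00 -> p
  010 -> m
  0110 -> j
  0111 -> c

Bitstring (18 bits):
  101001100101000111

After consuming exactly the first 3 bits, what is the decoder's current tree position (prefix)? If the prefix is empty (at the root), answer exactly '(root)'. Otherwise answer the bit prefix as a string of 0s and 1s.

Answer: 01

Derivation:
Bit 0: prefix='1' -> emit 'f', reset
Bit 1: prefix='0' (no match yet)
Bit 2: prefix='01' (no match yet)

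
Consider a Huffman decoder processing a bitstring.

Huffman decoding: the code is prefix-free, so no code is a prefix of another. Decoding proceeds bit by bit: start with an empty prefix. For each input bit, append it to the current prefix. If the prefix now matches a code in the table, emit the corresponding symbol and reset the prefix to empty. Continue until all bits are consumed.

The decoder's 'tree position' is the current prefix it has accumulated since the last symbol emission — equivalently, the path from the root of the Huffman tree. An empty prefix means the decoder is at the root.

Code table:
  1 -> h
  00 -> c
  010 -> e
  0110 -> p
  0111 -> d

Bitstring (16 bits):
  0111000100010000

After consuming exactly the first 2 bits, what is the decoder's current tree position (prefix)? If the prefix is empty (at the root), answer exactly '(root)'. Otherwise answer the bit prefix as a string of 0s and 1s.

Answer: 01

Derivation:
Bit 0: prefix='0' (no match yet)
Bit 1: prefix='01' (no match yet)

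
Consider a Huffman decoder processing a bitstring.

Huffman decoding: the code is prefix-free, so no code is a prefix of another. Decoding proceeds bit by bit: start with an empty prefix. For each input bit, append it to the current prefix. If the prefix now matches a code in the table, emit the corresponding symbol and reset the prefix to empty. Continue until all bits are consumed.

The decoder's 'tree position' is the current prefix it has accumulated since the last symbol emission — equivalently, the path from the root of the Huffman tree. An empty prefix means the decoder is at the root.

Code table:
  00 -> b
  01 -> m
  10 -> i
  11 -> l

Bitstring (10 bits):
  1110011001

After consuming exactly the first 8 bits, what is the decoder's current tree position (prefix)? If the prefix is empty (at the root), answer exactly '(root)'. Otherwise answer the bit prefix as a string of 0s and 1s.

Bit 0: prefix='1' (no match yet)
Bit 1: prefix='11' -> emit 'l', reset
Bit 2: prefix='1' (no match yet)
Bit 3: prefix='10' -> emit 'i', reset
Bit 4: prefix='0' (no match yet)
Bit 5: prefix='01' -> emit 'm', reset
Bit 6: prefix='1' (no match yet)
Bit 7: prefix='10' -> emit 'i', reset

Answer: (root)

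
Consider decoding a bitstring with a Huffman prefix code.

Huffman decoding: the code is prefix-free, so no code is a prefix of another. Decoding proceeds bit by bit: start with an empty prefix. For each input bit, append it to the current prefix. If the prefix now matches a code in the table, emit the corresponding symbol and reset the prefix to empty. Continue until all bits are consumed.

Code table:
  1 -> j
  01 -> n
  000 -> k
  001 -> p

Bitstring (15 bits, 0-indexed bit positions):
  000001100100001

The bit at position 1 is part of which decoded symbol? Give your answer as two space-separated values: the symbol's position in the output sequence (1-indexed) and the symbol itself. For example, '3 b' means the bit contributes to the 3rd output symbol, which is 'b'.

Answer: 1 k

Derivation:
Bit 0: prefix='0' (no match yet)
Bit 1: prefix='00' (no match yet)
Bit 2: prefix='000' -> emit 'k', reset
Bit 3: prefix='0' (no match yet)
Bit 4: prefix='00' (no match yet)
Bit 5: prefix='001' -> emit 'p', reset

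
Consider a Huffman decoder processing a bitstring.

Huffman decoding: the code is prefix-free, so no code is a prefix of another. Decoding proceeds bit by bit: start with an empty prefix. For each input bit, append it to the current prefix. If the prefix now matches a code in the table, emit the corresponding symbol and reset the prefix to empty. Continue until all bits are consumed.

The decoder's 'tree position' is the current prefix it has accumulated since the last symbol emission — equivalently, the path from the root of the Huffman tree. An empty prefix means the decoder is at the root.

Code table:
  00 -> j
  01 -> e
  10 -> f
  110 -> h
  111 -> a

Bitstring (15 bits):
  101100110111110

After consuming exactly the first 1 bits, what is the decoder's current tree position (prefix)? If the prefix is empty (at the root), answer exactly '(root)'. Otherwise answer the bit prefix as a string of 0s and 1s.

Bit 0: prefix='1' (no match yet)

Answer: 1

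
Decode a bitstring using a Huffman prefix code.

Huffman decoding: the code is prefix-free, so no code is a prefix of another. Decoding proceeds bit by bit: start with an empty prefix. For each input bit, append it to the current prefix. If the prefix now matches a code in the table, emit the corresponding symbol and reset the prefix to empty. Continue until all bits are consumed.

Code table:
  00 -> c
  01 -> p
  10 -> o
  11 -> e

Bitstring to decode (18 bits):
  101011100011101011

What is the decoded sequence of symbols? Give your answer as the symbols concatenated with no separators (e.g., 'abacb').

Answer: ooeoceooe

Derivation:
Bit 0: prefix='1' (no match yet)
Bit 1: prefix='10' -> emit 'o', reset
Bit 2: prefix='1' (no match yet)
Bit 3: prefix='10' -> emit 'o', reset
Bit 4: prefix='1' (no match yet)
Bit 5: prefix='11' -> emit 'e', reset
Bit 6: prefix='1' (no match yet)
Bit 7: prefix='10' -> emit 'o', reset
Bit 8: prefix='0' (no match yet)
Bit 9: prefix='00' -> emit 'c', reset
Bit 10: prefix='1' (no match yet)
Bit 11: prefix='11' -> emit 'e', reset
Bit 12: prefix='1' (no match yet)
Bit 13: prefix='10' -> emit 'o', reset
Bit 14: prefix='1' (no match yet)
Bit 15: prefix='10' -> emit 'o', reset
Bit 16: prefix='1' (no match yet)
Bit 17: prefix='11' -> emit 'e', reset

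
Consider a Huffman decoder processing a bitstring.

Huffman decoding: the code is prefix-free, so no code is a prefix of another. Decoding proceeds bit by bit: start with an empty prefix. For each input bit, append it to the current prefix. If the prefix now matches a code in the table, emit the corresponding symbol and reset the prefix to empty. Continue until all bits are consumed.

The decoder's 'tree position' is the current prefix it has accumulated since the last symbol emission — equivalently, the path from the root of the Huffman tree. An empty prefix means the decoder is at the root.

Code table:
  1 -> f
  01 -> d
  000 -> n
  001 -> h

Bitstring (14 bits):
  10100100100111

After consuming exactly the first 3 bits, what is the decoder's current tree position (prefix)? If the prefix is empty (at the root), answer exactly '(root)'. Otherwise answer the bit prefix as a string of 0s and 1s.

Bit 0: prefix='1' -> emit 'f', reset
Bit 1: prefix='0' (no match yet)
Bit 2: prefix='01' -> emit 'd', reset

Answer: (root)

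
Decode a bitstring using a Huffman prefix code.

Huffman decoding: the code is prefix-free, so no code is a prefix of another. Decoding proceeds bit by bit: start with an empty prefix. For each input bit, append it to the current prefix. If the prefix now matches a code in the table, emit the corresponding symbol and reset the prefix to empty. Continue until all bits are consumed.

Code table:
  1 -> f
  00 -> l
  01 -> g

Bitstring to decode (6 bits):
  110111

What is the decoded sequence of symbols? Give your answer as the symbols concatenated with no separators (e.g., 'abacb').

Bit 0: prefix='1' -> emit 'f', reset
Bit 1: prefix='1' -> emit 'f', reset
Bit 2: prefix='0' (no match yet)
Bit 3: prefix='01' -> emit 'g', reset
Bit 4: prefix='1' -> emit 'f', reset
Bit 5: prefix='1' -> emit 'f', reset

Answer: ffgff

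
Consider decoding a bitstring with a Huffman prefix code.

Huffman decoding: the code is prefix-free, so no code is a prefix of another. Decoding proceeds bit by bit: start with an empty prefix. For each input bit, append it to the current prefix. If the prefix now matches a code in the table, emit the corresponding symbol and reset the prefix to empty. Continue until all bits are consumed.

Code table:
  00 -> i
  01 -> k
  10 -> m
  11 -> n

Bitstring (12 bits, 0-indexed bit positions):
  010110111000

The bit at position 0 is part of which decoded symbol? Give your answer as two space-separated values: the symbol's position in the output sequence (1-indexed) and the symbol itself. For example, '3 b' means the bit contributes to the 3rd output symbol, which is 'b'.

Bit 0: prefix='0' (no match yet)
Bit 1: prefix='01' -> emit 'k', reset
Bit 2: prefix='0' (no match yet)
Bit 3: prefix='01' -> emit 'k', reset
Bit 4: prefix='1' (no match yet)

Answer: 1 k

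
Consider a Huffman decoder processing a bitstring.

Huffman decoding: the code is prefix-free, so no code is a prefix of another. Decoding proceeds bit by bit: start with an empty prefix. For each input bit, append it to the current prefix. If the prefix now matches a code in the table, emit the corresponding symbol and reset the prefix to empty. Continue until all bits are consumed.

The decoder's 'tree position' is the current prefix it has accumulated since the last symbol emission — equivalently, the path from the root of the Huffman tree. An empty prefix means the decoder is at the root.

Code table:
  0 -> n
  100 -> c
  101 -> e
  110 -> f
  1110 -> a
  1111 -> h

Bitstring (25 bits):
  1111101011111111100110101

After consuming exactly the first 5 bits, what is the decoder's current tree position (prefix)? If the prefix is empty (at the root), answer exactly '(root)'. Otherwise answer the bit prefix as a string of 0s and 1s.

Bit 0: prefix='1' (no match yet)
Bit 1: prefix='11' (no match yet)
Bit 2: prefix='111' (no match yet)
Bit 3: prefix='1111' -> emit 'h', reset
Bit 4: prefix='1' (no match yet)

Answer: 1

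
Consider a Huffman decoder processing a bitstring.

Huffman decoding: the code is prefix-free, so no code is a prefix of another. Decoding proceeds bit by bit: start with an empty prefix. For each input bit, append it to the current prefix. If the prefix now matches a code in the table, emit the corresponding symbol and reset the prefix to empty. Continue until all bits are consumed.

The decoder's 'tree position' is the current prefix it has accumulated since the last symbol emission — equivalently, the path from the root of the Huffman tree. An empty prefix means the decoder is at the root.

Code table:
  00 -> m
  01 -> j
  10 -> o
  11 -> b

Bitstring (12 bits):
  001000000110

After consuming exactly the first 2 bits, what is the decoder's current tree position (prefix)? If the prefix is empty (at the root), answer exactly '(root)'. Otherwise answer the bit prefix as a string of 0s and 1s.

Answer: (root)

Derivation:
Bit 0: prefix='0' (no match yet)
Bit 1: prefix='00' -> emit 'm', reset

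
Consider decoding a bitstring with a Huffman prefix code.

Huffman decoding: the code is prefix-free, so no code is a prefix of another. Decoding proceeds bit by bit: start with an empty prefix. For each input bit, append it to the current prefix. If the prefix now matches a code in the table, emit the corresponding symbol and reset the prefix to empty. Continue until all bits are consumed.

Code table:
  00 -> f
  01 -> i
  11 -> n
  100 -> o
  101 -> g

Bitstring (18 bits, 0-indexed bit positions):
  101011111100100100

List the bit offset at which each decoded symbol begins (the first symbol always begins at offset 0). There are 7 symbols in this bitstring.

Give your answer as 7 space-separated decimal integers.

Bit 0: prefix='1' (no match yet)
Bit 1: prefix='10' (no match yet)
Bit 2: prefix='101' -> emit 'g', reset
Bit 3: prefix='0' (no match yet)
Bit 4: prefix='01' -> emit 'i', reset
Bit 5: prefix='1' (no match yet)
Bit 6: prefix='11' -> emit 'n', reset
Bit 7: prefix='1' (no match yet)
Bit 8: prefix='11' -> emit 'n', reset
Bit 9: prefix='1' (no match yet)
Bit 10: prefix='10' (no match yet)
Bit 11: prefix='100' -> emit 'o', reset
Bit 12: prefix='1' (no match yet)
Bit 13: prefix='10' (no match yet)
Bit 14: prefix='100' -> emit 'o', reset
Bit 15: prefix='1' (no match yet)
Bit 16: prefix='10' (no match yet)
Bit 17: prefix='100' -> emit 'o', reset

Answer: 0 3 5 7 9 12 15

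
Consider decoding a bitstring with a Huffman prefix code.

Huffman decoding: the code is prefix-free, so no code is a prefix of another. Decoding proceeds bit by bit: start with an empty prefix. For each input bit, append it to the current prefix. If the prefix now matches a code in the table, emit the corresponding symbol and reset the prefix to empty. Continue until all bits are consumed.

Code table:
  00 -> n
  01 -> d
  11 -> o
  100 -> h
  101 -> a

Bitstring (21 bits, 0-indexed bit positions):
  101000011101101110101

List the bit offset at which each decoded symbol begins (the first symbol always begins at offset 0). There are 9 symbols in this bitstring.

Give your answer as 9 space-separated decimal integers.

Bit 0: prefix='1' (no match yet)
Bit 1: prefix='10' (no match yet)
Bit 2: prefix='101' -> emit 'a', reset
Bit 3: prefix='0' (no match yet)
Bit 4: prefix='00' -> emit 'n', reset
Bit 5: prefix='0' (no match yet)
Bit 6: prefix='00' -> emit 'n', reset
Bit 7: prefix='1' (no match yet)
Bit 8: prefix='11' -> emit 'o', reset
Bit 9: prefix='1' (no match yet)
Bit 10: prefix='10' (no match yet)
Bit 11: prefix='101' -> emit 'a', reset
Bit 12: prefix='1' (no match yet)
Bit 13: prefix='10' (no match yet)
Bit 14: prefix='101' -> emit 'a', reset
Bit 15: prefix='1' (no match yet)
Bit 16: prefix='11' -> emit 'o', reset
Bit 17: prefix='0' (no match yet)
Bit 18: prefix='01' -> emit 'd', reset
Bit 19: prefix='0' (no match yet)
Bit 20: prefix='01' -> emit 'd', reset

Answer: 0 3 5 7 9 12 15 17 19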